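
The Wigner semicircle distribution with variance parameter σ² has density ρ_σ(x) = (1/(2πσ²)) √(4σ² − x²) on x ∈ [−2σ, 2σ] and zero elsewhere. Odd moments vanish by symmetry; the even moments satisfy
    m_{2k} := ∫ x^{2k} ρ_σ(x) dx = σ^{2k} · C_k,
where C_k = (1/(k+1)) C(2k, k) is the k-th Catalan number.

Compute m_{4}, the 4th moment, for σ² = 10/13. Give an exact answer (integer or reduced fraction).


By the scaled semicircle moment identity, m_{2k} = σ^{2k} · C_k with k = 2.
C_2 = (1/(k+1)) · C(2k, k) = (1/3) · C(4, 2) = (1/3) · 6 = 2.
σ^{2k} = (σ²)^k = (10/13)^2 = 100/169.

Therefore m_{4} = σ^{4} · C_2 = (100/169) · 2 = 200/169.


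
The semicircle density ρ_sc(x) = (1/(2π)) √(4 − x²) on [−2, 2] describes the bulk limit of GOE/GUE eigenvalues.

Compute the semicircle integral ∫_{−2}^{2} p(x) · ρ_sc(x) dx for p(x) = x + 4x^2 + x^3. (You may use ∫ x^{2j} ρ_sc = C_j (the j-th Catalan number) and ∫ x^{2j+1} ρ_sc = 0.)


Write p(x) = Σ a_i x^i, split into monomials and integrate each against ρ_sc separately.
Using ∫ x^{2j} ρ_sc = C_j = (1/(j+1)) C(2j, j) (Catalan numbers) and ∫ x^{2j+1} ρ_sc = 0 (odd monomials vanish by symmetry):
  i = 1 (odd): ∫ x^1 ρ_sc = 0 (vanishes)
  i = 2 (even): a_2 · C_{1} = 4 · 1 = 4
  i = 3 (odd): ∫ x^3 ρ_sc = 0 (vanishes)

Summing the contributions: ∫_{−2}^{2} p(x) ρ_sc(x) dx = 4.


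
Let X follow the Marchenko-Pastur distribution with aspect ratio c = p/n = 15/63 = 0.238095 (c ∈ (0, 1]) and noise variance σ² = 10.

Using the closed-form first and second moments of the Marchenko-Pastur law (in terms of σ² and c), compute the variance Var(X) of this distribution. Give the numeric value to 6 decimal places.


Recall the MP moments m_1 = E[X] = σ² and m_2 = E[X²] = σ⁴ (1 + c).
m_1 = E[X] = σ² = 10, so m_1² = 100.
m_2 = E[X²] = σ⁴ (1 + c) = 100 · (1 + 0.238095) = 100 · 1.238095 = 123.809524.
(Note m_2 − m_1² simplifies to c · σ⁴ = 0.238095 · 100.)

Var(X) = m_2 − m_1² = 123.809524 − 100 = 23.809524.


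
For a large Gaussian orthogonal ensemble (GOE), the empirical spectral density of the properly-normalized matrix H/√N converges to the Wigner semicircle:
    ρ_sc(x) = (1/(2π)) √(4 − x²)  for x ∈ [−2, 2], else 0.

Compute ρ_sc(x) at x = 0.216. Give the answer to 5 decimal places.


ρ_sc(x) = (1/(2π)) √(4 − x²). With x = 0.216:
  4 − x² = 4 − (0.216)² = 4 − 0.046656 = 3.953344.
  √(4 − x²) = 1.988302.
  1/(2π) = 0.159155.
  ρ_sc(0.216) = 0.159155 · 1.988302 = 0.316448.

Rounded to 5 decimal places: ρ_sc(0.216) ≈ 0.31645.


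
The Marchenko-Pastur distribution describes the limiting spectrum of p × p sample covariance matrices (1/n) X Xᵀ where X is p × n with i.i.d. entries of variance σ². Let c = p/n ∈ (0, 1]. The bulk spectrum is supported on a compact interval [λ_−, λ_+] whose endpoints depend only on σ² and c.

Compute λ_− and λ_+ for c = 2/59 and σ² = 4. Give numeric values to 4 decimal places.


c = 2/59 = 0.033898; √c = 0.184115.
λ_− = σ² (1 − √c)² = 4 · (1 − 0.184115)² = 4 · (0.815885)² = 2.662674.
λ_+ = σ² (1 + √c)² = 4 · (1 + 0.184115)² = 4 · (1.184115)² = 5.608513.

Rounded to 4 decimal places: λ_− ≈ 2.6627, λ_+ ≈ 5.6085.


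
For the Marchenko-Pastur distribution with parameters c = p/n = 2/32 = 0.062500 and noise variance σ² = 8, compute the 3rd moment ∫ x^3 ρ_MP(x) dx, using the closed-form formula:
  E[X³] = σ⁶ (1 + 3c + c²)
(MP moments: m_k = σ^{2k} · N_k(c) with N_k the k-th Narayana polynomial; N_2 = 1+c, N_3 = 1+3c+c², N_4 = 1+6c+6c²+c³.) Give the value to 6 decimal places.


E[X³] = σ⁶ (1 + 3c + c²) (third MP moment). With σ² = 8 (so σ⁶ = 512) and c = 2/32 = 0.062500: E[X³] = 512 · (1 + 3·0.062500 + (0.062500)²) = 512 · 1.191406.

So E[X^3] = 610.000000.


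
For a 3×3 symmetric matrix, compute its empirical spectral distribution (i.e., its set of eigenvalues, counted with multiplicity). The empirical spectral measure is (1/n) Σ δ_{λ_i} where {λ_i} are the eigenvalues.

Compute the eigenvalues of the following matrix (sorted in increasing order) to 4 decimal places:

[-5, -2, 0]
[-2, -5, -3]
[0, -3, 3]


Since M is real symmetric, all three eigenvalues are real; they are the roots of det(λI − M) = λ³ − (tr M) λ² + s λ − det M, where s is the sum of the principal 2×2 minors.
tr M = -5 + (-5) + 3 = -7.
s = ((-5)·(-5) − (-2)²) + ((-5)·3 − 0²) + ((-5)·3 − (-3)²) = 21 + (-15) + (-24) = -18.
det M (expand along row 1) = (-5)·(-24) − (-2)·(-6) + 0·6 = 108.
Characteristic polynomial: λ³ + 7λ² − 18λ − 108 = 0.
Substitute λ = y + (tr M)/3 = y − 2.333333 to remove the quadratic term: y³ + p·y + q = 0 with p = s − (tr M)²/3 = -34.333333 and q = −2(tr M)³/27 + (tr M)·s/3 − det M = -40.592593.
Three real roots ⇒ use the trigonometric (Viète) form: r = 2√(−p/3) = 6.765928, φ = arccos(3q/(p·r)) = arccos(0.524233) = 1.018982 rad.
y_k = r·cos(φ/3 − 2πk/3) for k = 0, 1, 2 gives y = 6.379375, -1.237507, -5.141868.
λ_k = y_k − 2.333333 gives λ = 4.0460, -3.5708, -7.4752 (check: the sum is -7.0000 = tr M).

Eigenvalues sorted in increasing order: [-7.4752, -3.5708, 4.0460].


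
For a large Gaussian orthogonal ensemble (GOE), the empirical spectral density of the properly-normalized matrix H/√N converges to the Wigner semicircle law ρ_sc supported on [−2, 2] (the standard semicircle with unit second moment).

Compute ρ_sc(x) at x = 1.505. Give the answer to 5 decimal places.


ρ_sc(x) = (1/(2π)) √(4 − x²). With x = 1.505:
  4 − x² = 4 − (1.505)² = 4 − 2.265025 = 1.734975.
  √(4 − x²) = 1.317184.
  1/(2π) = 0.159155.
  ρ_sc(1.505) = 0.159155 · 1.317184 = 0.209636.

Rounded to 5 decimal places: ρ_sc(1.505) ≈ 0.20964.


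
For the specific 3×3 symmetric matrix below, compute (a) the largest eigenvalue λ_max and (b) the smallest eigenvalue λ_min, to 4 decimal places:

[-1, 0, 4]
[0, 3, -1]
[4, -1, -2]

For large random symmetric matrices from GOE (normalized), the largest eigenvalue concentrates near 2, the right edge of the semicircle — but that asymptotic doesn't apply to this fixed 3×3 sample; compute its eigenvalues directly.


Since M is real symmetric, all three eigenvalues are real; they are the roots of det(λI − M) = λ³ − (tr M) λ² + s λ − det M, where s is the sum of the principal 2×2 minors.
tr M = -1 + 3 + (-2) = 0.
s = ((-1)·3 − 0²) + ((-1)·(-2) − 4²) + (3·(-2) − (-1)²) = -3 + (-14) + (-7) = -24.
det M (expand along row 1) = (-1)·(-7) − 0·4 + 4·(-12) = -41.
Characteristic polynomial: λ³ − 24λ + 41 = 0.
Substitute λ = y + (tr M)/3 = y + 0.000000 to remove the quadratic term: y³ + p·y + q = 0 with p = s − (tr M)²/3 = -24.000000 and q = −2(tr M)³/27 + (tr M)·s/3 − det M = 41.000000.
Three real roots ⇒ use the trigonometric (Viète) form: r = 2√(−p/3) = 5.656854, φ = arccos(3q/(p·r)) = arccos(-0.905981) = 2.704487 rad.
y_k = r·cos(φ/3 − 2πk/3) for k = 0, 1, 2 gives y = 3.509726, 2.087190, -5.596916.
λ_k = y_k + 0.000000 gives λ = 3.5097, 2.0872, -5.5969 (check: the sum is 0.0000 = tr M).

Hence λ_max = 3.5097 and λ_min = -5.5969.


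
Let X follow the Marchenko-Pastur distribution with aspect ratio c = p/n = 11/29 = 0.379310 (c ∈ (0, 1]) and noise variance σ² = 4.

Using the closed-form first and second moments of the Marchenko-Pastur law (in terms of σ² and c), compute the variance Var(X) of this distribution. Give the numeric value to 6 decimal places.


Recall the MP moments m_1 = E[X] = σ² and m_2 = E[X²] = σ⁴ (1 + c).
m_1 = E[X] = σ² = 4, so m_1² = 16.
m_2 = E[X²] = σ⁴ (1 + c) = 16 · (1 + 0.379310) = 16 · 1.379310 = 22.068966.
(Note m_2 − m_1² simplifies to c · σ⁴ = 0.379310 · 16.)

Var(X) = m_2 − m_1² = 22.068966 − 16 = 6.068966.


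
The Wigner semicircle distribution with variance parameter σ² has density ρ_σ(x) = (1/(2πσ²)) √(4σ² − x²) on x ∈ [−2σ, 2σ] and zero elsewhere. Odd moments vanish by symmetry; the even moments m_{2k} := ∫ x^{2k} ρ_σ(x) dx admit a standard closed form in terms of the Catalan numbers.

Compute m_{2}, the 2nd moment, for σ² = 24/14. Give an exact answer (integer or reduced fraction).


By the scaled semicircle moment identity, m_{2k} = σ^{2k} · C_k with k = 1.
C_1 = (1/(k+1)) · C(2k, k) = (1/2) · C(2, 1) = (1/2) · 2 = 1.
σ^{2k} = (σ²)^k = (24/14)^1 = 12/7.

Therefore m_{2} = σ^{2} · C_1 = (12/7) · 1 = 12/7.


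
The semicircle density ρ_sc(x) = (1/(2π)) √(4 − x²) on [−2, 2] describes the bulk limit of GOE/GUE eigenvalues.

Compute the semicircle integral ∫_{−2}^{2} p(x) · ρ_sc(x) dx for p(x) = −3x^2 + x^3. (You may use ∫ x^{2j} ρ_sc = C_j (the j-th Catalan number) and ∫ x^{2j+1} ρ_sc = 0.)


Write p(x) = Σ a_i x^i, split into monomials and integrate each against ρ_sc separately.
Using ∫ x^{2j} ρ_sc = C_j = (1/(j+1)) C(2j, j) (Catalan numbers) and ∫ x^{2j+1} ρ_sc = 0 (odd monomials vanish by symmetry):
  i = 2 (even): a_2 · C_{1} = -3 · 1 = -3
  i = 3 (odd): ∫ x^3 ρ_sc = 0 (vanishes)

Summing the contributions: ∫_{−2}^{2} p(x) ρ_sc(x) dx = -3.


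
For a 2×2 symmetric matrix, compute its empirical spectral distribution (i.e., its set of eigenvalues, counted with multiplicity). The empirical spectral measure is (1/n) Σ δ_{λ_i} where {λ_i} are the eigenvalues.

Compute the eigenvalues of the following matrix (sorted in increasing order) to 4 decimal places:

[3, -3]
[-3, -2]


Since M is real symmetric, both eigenvalues are real; they are the roots of det(λI − M) = λ² − (tr M) λ + det M.
tr M = 3 + (-2) = 1.
det M = 3·(-2) − (-3)² = -6 − 9 = -15.
Characteristic polynomial: λ² − λ − 15 = 0.
Discriminant Δ = (tr M)² − 4·det M = 1 − (-60) = 61; √Δ = 7.810250.
λ = (tr M ± √Δ)/2 = (1 ± 7.810250)/2, giving (tr M − √Δ)/2 = -3.4051 and (tr M + √Δ)/2 = 4.4051.

Eigenvalues sorted in increasing order: [-3.4051, 4.4051].


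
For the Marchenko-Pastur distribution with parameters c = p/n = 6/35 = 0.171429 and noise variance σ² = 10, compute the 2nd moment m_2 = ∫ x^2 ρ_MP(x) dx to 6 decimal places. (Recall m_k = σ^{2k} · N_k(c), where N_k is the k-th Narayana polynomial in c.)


E[X²] = σ⁴ (1 + c) (second MP moment). With σ² = 10 (so σ⁴ = 100) and c = 6/35 = 0.171429: E[X²] = 100 · (1 + 0.171429) = 100 · 1.171429.

So E[X^2] = 117.142857.


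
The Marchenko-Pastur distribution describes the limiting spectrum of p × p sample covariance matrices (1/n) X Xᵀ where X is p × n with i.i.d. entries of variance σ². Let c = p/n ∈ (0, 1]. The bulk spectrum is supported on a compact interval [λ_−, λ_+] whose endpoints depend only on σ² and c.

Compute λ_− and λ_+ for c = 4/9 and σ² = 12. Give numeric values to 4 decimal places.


c = 4/9 = 0.444444; √c = 0.666667.
λ_− = σ² (1 − √c)² = 12 · (1 − 0.666667)² = 12 · (0.333333)² = 1.333333.
λ_+ = σ² (1 + √c)² = 12 · (1 + 0.666667)² = 12 · (1.666667)² = 33.333333.

Rounded to 4 decimal places: λ_− ≈ 1.3333, λ_+ ≈ 33.3333.


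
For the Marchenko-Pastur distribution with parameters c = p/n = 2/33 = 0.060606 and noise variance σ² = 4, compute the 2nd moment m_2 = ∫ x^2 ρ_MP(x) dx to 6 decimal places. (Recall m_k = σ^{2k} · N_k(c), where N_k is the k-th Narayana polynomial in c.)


E[X²] = σ⁴ (1 + c) (second MP moment). With σ² = 4 (so σ⁴ = 16) and c = 2/33 = 0.060606: E[X²] = 16 · (1 + 0.060606) = 16 · 1.060606.

So E[X^2] = 16.969697.


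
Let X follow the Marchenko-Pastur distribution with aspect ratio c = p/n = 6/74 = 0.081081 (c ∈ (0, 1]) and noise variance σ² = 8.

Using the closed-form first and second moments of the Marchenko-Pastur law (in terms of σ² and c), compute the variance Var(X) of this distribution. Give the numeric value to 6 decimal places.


Recall the MP moments m_1 = E[X] = σ² and m_2 = E[X²] = σ⁴ (1 + c).
m_1 = E[X] = σ² = 8, so m_1² = 64.
m_2 = E[X²] = σ⁴ (1 + c) = 64 · (1 + 0.081081) = 64 · 1.081081 = 69.189189.
(Note m_2 − m_1² simplifies to c · σ⁴ = 0.081081 · 64.)

Var(X) = m_2 − m_1² = 69.189189 − 64 = 5.189189.


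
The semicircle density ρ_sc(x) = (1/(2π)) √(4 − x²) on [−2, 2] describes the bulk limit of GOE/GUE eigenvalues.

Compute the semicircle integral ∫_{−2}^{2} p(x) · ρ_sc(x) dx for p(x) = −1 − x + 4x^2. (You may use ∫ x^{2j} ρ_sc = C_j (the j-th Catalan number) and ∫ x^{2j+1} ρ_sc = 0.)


Write p(x) = Σ a_i x^i, split into monomials and integrate each against ρ_sc separately.
Using ∫ x^{2j} ρ_sc = C_j = (1/(j+1)) C(2j, j) (Catalan numbers) and ∫ x^{2j+1} ρ_sc = 0 (odd monomials vanish by symmetry):
  i = 0 (even): a_0 · C_{0} = -1 · 1 = -1
  i = 1 (odd): ∫ x^1 ρ_sc = 0 (vanishes)
  i = 2 (even): a_2 · C_{1} = 4 · 1 = 4

Summing the contributions: ∫_{−2}^{2} p(x) ρ_sc(x) dx = (-1) + 4 = 3.


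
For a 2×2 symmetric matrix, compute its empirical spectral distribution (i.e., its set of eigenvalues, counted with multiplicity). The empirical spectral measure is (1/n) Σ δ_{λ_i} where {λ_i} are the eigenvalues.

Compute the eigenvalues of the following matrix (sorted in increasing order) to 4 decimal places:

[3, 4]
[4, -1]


Since M is real symmetric, both eigenvalues are real; they are the roots of det(λI − M) = λ² − (tr M) λ + det M.
tr M = 3 + (-1) = 2.
det M = 3·(-1) − 4² = -3 − 16 = -19.
Characteristic polynomial: λ² − 2λ − 19 = 0.
Discriminant Δ = (tr M)² − 4·det M = 4 − (-76) = 80; √Δ = 8.944272.
λ = (tr M ± √Δ)/2 = (2 ± 8.944272)/2, giving (tr M − √Δ)/2 = -3.4721 and (tr M + √Δ)/2 = 5.4721.

Eigenvalues sorted in increasing order: [-3.4721, 5.4721].


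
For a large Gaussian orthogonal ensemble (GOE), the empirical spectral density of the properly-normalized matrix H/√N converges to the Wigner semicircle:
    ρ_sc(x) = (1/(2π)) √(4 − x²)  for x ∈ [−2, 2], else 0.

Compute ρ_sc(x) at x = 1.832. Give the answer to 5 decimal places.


ρ_sc(x) = (1/(2π)) √(4 − x²). With x = 1.832:
  4 − x² = 4 − (1.832)² = 4 − 3.356224 = 0.643776.
  √(4 − x²) = 0.802357.
  1/(2π) = 0.159155.
  ρ_sc(1.832) = 0.159155 · 0.802357 = 0.127699.

Rounded to 5 decimal places: ρ_sc(1.832) ≈ 0.12770.


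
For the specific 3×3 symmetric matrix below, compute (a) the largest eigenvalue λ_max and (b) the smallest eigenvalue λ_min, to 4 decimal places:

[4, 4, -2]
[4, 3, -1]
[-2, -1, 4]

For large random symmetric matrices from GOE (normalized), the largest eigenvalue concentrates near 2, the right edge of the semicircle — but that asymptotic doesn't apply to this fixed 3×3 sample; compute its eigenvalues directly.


Since M is real symmetric, all three eigenvalues are real; they are the roots of det(λI − M) = λ³ − (tr M) λ² + s λ − det M, where s is the sum of the principal 2×2 minors.
tr M = 4 + 3 + 4 = 11.
s = (4·3 − 4²) + (4·4 − (-2)²) + (3·4 − (-1)²) = -4 + 12 + 11 = 19.
det M (expand along row 1) = 4·11 − 4·14 + (-2)·2 = -16.
Characteristic polynomial: λ³ − 11λ² + 19λ + 16 = 0.
Substitute λ = y + (tr M)/3 = y + 3.666667 to remove the quadratic term: y³ + p·y + q = 0 with p = s − (tr M)²/3 = -21.333333 and q = −2(tr M)³/27 + (tr M)·s/3 − det M = -12.925926.
Three real roots ⇒ use the trigonometric (Viète) form: r = 2√(−p/3) = 5.333333, φ = arccos(3q/(p·r)) = arccos(0.340820) = 1.223007 rad.
y_k = r·cos(φ/3 − 2πk/3) for k = 0, 1, 2 gives y = 4.896253, -0.616908, -4.279345.
λ_k = y_k + 3.666667 gives λ = 8.5629, 3.0498, -0.6127 (check: the sum is 11.0000 = tr M).

Hence λ_max = 8.5629 and λ_min = -0.6127.


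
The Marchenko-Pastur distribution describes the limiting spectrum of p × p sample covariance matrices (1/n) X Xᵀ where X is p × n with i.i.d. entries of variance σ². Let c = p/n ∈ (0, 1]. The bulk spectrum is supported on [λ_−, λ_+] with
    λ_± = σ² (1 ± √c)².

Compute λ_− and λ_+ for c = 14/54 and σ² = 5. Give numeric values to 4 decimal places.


c = 14/54 = 0.259259; √c = 0.509175.
λ_− = σ² (1 − √c)² = 5 · (1 − 0.509175)² = 5 · (0.490825)² = 1.204546.
λ_+ = σ² (1 + √c)² = 5 · (1 + 0.509175)² = 5 · (1.509175)² = 11.388047.

Rounded to 4 decimal places: λ_− ≈ 1.2045, λ_+ ≈ 11.3880.


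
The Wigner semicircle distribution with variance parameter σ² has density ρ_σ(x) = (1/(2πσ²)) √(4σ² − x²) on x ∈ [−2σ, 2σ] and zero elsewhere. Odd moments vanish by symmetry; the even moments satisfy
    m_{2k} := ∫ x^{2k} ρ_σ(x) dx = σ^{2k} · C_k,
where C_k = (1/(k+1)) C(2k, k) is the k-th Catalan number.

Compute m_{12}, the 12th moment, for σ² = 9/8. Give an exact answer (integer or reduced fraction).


By the scaled semicircle moment identity, m_{2k} = σ^{2k} · C_k with k = 6.
C_6 = (1/(k+1)) · C(2k, k) = (1/7) · C(12, 6) = (1/7) · 924 = 132.
σ^{2k} = (σ²)^k = (9/8)^6 = 531441/262144.

Therefore m_{12} = σ^{12} · C_6 = (531441/262144) · 132 = 17537553/65536.


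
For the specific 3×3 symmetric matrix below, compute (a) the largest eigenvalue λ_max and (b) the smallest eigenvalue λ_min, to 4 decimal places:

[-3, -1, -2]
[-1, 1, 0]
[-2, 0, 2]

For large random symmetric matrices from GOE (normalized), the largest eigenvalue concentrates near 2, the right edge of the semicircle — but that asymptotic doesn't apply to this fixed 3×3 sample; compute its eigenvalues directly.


Since M is real symmetric, all three eigenvalues are real; they are the roots of det(λI − M) = λ³ − (tr M) λ² + s λ − det M, where s is the sum of the principal 2×2 minors.
tr M = -3 + 1 + 2 = 0.
s = ((-3)·1 − (-1)²) + ((-3)·2 − (-2)²) + (1·2 − 0²) = -4 + (-10) + 2 = -12.
det M (expand along row 1) = (-3)·2 − (-1)·(-2) + (-2)·2 = -12.
Characteristic polynomial: λ³ − 12λ + 12 = 0.
Substitute λ = y + (tr M)/3 = y + 0.000000 to remove the quadratic term: y³ + p·y + q = 0 with p = s − (tr M)²/3 = -12.000000 and q = −2(tr M)³/27 + (tr M)·s/3 − det M = 12.000000.
Three real roots ⇒ use the trigonometric (Viète) form: r = 2√(−p/3) = 4.000000, φ = arccos(3q/(p·r)) = arccos(-0.750000) = 2.418858 rad.
y_k = r·cos(φ/3 − 2πk/3) for k = 0, 1, 2 gives y = 2.768734, 1.115749, -3.884484.
λ_k = y_k + 0.000000 gives λ = 2.7687, 1.1157, -3.8845 (check: the sum is 0.0000 = tr M).

Hence λ_max = 2.7687 and λ_min = -3.8845.


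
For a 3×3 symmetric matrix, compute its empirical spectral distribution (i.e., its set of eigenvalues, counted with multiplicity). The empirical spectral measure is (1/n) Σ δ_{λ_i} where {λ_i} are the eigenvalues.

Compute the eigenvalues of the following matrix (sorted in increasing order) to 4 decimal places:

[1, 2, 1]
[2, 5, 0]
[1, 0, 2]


Since M is real symmetric, all three eigenvalues are real; they are the roots of det(λI − M) = λ³ − (tr M) λ² + s λ − det M, where s is the sum of the principal 2×2 minors.
tr M = 1 + 5 + 2 = 8.
s = (1·5 − 2²) + (1·2 − 1²) + (5·2 − 0²) = 1 + 1 + 10 = 12.
det M (expand along row 1) = 1·10 − 2·4 + 1·(-5) = -3.
Characteristic polynomial: λ³ − 8λ² + 12λ + 3 = 0.
Substitute λ = y + (tr M)/3 = y + 2.666667 to remove the quadratic term: y³ + p·y + q = 0 with p = s − (tr M)²/3 = -9.333333 and q = −2(tr M)³/27 + (tr M)·s/3 − det M = -2.925926.
Three real roots ⇒ use the trigonometric (Viète) form: r = 2√(−p/3) = 3.527668, φ = arccos(3q/(p·r)) = arccos(0.266600) = 1.300933 rad.
y_k = r·cos(φ/3 − 2πk/3) for k = 0, 1, 2 gives y = 3.201149, -0.316902, -2.884247.
λ_k = y_k + 2.666667 gives λ = 5.8678, 2.3498, -0.2176 (check: the sum is 8.0000 = tr M).

Eigenvalues sorted in increasing order: [-0.2176, 2.3498, 5.8678].


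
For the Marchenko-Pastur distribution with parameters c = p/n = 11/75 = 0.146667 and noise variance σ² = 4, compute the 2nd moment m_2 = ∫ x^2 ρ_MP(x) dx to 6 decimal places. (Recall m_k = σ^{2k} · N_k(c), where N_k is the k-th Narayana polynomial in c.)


E[X²] = σ⁴ (1 + c) (second MP moment). With σ² = 4 (so σ⁴ = 16) and c = 11/75 = 0.146667: E[X²] = 16 · (1 + 0.146667) = 16 · 1.146667.

So E[X^2] = 18.346667.


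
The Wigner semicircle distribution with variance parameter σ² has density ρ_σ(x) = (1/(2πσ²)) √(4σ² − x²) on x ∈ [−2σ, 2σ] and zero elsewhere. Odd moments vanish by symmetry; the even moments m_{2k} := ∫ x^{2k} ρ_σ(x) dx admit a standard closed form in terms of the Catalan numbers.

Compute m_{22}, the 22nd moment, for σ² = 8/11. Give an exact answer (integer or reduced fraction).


By the scaled semicircle moment identity, m_{2k} = σ^{2k} · C_k with k = 11.
C_11 = (1/(k+1)) · C(2k, k) = (1/12) · C(22, 11) = (1/12) · 705432 = 58786.
σ^{2k} = (σ²)^k = (8/11)^11 = 8589934592/285311670611.

Therefore m_{22} = σ^{22} · C_11 = (8589934592/285311670611) · 58786 = 504967894925312/285311670611.


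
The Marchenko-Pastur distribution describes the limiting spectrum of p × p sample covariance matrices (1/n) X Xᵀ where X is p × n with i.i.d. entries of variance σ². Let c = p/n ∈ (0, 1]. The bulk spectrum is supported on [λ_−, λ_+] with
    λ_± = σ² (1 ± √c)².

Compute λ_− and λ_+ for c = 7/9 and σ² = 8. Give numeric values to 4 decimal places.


c = 7/9 = 0.777778; √c = 0.881917.
λ_− = σ² (1 − √c)² = 8 · (1 − 0.881917)² = 8 · (0.118083)² = 0.111549.
λ_+ = σ² (1 + √c)² = 8 · (1 + 0.881917)² = 8 · (1.881917)² = 28.332896.

Rounded to 4 decimal places: λ_− ≈ 0.1115, λ_+ ≈ 28.3329.


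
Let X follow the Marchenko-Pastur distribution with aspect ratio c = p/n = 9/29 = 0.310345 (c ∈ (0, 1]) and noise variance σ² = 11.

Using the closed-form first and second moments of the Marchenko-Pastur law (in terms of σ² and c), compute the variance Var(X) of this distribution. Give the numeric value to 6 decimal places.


Recall the MP moments m_1 = E[X] = σ² and m_2 = E[X²] = σ⁴ (1 + c).
m_1 = E[X] = σ² = 11, so m_1² = 121.
m_2 = E[X²] = σ⁴ (1 + c) = 121 · (1 + 0.310345) = 121 · 1.310345 = 158.551724.
(Note m_2 − m_1² simplifies to c · σ⁴ = 0.310345 · 121.)

Var(X) = m_2 − m_1² = 158.551724 − 121 = 37.551724.


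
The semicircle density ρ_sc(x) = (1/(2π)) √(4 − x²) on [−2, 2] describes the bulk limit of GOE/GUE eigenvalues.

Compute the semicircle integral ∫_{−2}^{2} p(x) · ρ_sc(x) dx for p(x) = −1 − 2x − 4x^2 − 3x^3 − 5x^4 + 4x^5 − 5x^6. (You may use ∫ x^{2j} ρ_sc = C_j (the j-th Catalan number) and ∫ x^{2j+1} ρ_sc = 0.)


Write p(x) = Σ a_i x^i, split into monomials and integrate each against ρ_sc separately.
Using ∫ x^{2j} ρ_sc = C_j = (1/(j+1)) C(2j, j) (Catalan numbers) and ∫ x^{2j+1} ρ_sc = 0 (odd monomials vanish by symmetry):
  i = 0 (even): a_0 · C_{0} = -1 · 1 = -1
  i = 1 (odd): ∫ x^1 ρ_sc = 0 (vanishes)
  i = 2 (even): a_2 · C_{1} = -4 · 1 = -4
  i = 3 (odd): ∫ x^3 ρ_sc = 0 (vanishes)
  i = 4 (even): a_4 · C_{2} = -5 · 2 = -10
  i = 5 (odd): ∫ x^5 ρ_sc = 0 (vanishes)
  i = 6 (even): a_6 · C_{3} = -5 · 5 = -25

Summing the contributions: ∫_{−2}^{2} p(x) ρ_sc(x) dx = (-1) + (-4) + (-10) + (-25) = -40.


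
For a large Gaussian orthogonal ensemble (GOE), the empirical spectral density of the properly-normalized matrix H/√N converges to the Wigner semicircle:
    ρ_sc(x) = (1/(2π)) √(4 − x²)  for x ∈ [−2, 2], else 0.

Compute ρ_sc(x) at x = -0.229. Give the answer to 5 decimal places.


ρ_sc(x) = (1/(2π)) √(4 − x²). With x = -0.229:
  4 − x² = 4 − (-0.229)² = 4 − 0.052441 = 3.947559.
  √(4 − x²) = 1.986846.
  1/(2π) = 0.159155.
  ρ_sc(-0.229) = 0.159155 · 1.986846 = 0.316216.

Rounded to 5 decimal places: ρ_sc(-0.229) ≈ 0.31622.


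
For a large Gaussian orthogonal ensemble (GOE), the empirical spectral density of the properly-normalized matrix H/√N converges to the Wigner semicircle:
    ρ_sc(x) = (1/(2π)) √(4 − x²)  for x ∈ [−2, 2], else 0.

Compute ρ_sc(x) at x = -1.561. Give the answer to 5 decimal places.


ρ_sc(x) = (1/(2π)) √(4 − x²). With x = -1.561:
  4 − x² = 4 − (-1.561)² = 4 − 2.436721 = 1.563279.
  √(4 − x²) = 1.250312.
  1/(2π) = 0.159155.
  ρ_sc(-1.561) = 0.159155 · 1.250312 = 0.198993.

Rounded to 5 decimal places: ρ_sc(-1.561) ≈ 0.19899.


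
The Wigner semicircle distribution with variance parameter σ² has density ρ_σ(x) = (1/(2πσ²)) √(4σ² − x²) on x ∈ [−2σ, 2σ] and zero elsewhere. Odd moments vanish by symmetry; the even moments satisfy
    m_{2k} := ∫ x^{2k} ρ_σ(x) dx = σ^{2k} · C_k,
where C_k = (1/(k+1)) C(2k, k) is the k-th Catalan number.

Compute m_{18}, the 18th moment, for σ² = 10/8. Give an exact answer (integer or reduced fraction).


By the scaled semicircle moment identity, m_{2k} = σ^{2k} · C_k with k = 9.
C_9 = (1/(k+1)) · C(2k, k) = (1/10) · C(18, 9) = (1/10) · 48620 = 4862.
σ^{2k} = (σ²)^k = (10/8)^9 = 1953125/262144.

Therefore m_{18} = σ^{18} · C_9 = (1953125/262144) · 4862 = 4748046875/131072.


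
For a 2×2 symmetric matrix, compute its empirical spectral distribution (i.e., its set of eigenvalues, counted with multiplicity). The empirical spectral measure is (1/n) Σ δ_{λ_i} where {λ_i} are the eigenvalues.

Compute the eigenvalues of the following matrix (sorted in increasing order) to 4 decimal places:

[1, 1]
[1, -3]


Since M is real symmetric, both eigenvalues are real; they are the roots of det(λI − M) = λ² − (tr M) λ + det M.
tr M = 1 + (-3) = -2.
det M = 1·(-3) − 1² = -3 − 1 = -4.
Characteristic polynomial: λ² + 2λ − 4 = 0.
Discriminant Δ = (tr M)² − 4·det M = 4 − (-16) = 20; √Δ = 4.472136.
λ = (tr M ± √Δ)/2 = (-2 ± 4.472136)/2, giving (tr M − √Δ)/2 = -3.2361 and (tr M + √Δ)/2 = 1.2361.

Eigenvalues sorted in increasing order: [-3.2361, 1.2361].


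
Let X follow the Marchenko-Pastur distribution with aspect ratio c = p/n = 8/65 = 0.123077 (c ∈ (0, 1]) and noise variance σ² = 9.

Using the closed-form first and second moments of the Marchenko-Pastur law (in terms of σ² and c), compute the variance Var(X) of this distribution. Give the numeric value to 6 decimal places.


Recall the MP moments m_1 = E[X] = σ² and m_2 = E[X²] = σ⁴ (1 + c).
m_1 = E[X] = σ² = 9, so m_1² = 81.
m_2 = E[X²] = σ⁴ (1 + c) = 81 · (1 + 0.123077) = 81 · 1.123077 = 90.969231.
(Note m_2 − m_1² simplifies to c · σ⁴ = 0.123077 · 81.)

Var(X) = m_2 − m_1² = 90.969231 − 81 = 9.969231.


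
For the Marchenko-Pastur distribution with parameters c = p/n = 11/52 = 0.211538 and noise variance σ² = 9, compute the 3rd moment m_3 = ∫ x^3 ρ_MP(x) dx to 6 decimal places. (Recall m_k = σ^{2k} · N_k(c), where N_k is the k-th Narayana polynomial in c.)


E[X³] = σ⁶ (1 + 3c + c²) (third MP moment). With σ² = 9 (so σ⁶ = 729) and c = 11/52 = 0.211538: E[X³] = 729 · (1 + 3·0.211538 + (0.211538)²) = 729 · 1.679364.

So E[X^3] = 1224.256287.


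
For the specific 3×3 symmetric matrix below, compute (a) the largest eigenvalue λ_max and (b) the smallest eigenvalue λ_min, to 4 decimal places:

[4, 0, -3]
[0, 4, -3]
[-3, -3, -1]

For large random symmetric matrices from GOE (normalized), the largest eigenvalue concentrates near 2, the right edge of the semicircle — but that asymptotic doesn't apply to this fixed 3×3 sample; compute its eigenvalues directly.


Since M is real symmetric, all three eigenvalues are real; they are the roots of det(λI − M) = λ³ − (tr M) λ² + s λ − det M, where s is the sum of the principal 2×2 minors.
tr M = 4 + 4 + (-1) = 7.
s = (4·4 − 0²) + (4·(-1) − (-3)²) + (4·(-1) − (-3)²) = 16 + (-13) + (-13) = -10.
det M (expand along row 1) = 4·(-13) − 0·(-9) + (-3)·12 = -88.
Characteristic polynomial: λ³ − 7λ² − 10λ + 88 = 0.
Substitute λ = y + (tr M)/3 = y + 2.333333 to remove the quadratic term: y³ + p·y + q = 0 with p = s − (tr M)²/3 = -26.333333 and q = −2(tr M)³/27 + (tr M)·s/3 − det M = 39.259259.
Three real roots ⇒ use the trigonometric (Viète) form: r = 2√(−p/3) = 5.925463, φ = arccos(3q/(p·r)) = arccos(-0.754806) = 2.426154 rad.
y_k = r·cos(φ/3 − 2πk/3) for k = 0, 1, 2 gives y = 4.091096, 1.666667, -5.757762.
λ_k = y_k + 2.333333 gives λ = 6.4244, 4.0000, -3.4244 (check: the sum is 7.0000 = tr M).

Hence λ_max = 6.4244 and λ_min = -3.4244.


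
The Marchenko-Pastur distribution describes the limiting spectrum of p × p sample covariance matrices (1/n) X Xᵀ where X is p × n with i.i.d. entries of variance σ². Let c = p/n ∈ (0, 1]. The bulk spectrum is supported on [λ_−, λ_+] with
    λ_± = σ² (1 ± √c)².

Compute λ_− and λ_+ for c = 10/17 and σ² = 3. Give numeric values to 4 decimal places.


c = 10/17 = 0.588235; √c = 0.766965.
λ_− = σ² (1 − √c)² = 3 · (1 − 0.766965)² = 3 · (0.233035)² = 0.162916.
λ_+ = σ² (1 + √c)² = 3 · (1 + 0.766965)² = 3 · (1.766965)² = 9.366496.

Rounded to 4 decimal places: λ_− ≈ 0.1629, λ_+ ≈ 9.3665.


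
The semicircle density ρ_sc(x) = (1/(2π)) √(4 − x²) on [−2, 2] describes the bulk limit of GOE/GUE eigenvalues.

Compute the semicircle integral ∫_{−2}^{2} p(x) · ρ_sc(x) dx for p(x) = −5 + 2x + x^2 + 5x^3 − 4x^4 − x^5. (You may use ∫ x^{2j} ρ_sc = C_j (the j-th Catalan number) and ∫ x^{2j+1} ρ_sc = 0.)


Write p(x) = Σ a_i x^i, split into monomials and integrate each against ρ_sc separately.
Using ∫ x^{2j} ρ_sc = C_j = (1/(j+1)) C(2j, j) (Catalan numbers) and ∫ x^{2j+1} ρ_sc = 0 (odd monomials vanish by symmetry):
  i = 0 (even): a_0 · C_{0} = -5 · 1 = -5
  i = 1 (odd): ∫ x^1 ρ_sc = 0 (vanishes)
  i = 2 (even): a_2 · C_{1} = 1 · 1 = 1
  i = 3 (odd): ∫ x^3 ρ_sc = 0 (vanishes)
  i = 4 (even): a_4 · C_{2} = -4 · 2 = -8
  i = 5 (odd): ∫ x^5 ρ_sc = 0 (vanishes)

Summing the contributions: ∫_{−2}^{2} p(x) ρ_sc(x) dx = (-5) + 1 + (-8) = -12.


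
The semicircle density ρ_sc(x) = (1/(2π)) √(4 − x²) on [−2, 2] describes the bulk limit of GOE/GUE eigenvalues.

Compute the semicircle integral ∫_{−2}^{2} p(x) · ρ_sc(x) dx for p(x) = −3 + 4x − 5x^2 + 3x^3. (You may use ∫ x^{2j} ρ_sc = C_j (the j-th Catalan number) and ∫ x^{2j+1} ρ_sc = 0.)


Write p(x) = Σ a_i x^i, split into monomials and integrate each against ρ_sc separately.
Using ∫ x^{2j} ρ_sc = C_j = (1/(j+1)) C(2j, j) (Catalan numbers) and ∫ x^{2j+1} ρ_sc = 0 (odd monomials vanish by symmetry):
  i = 0 (even): a_0 · C_{0} = -3 · 1 = -3
  i = 1 (odd): ∫ x^1 ρ_sc = 0 (vanishes)
  i = 2 (even): a_2 · C_{1} = -5 · 1 = -5
  i = 3 (odd): ∫ x^3 ρ_sc = 0 (vanishes)

Summing the contributions: ∫_{−2}^{2} p(x) ρ_sc(x) dx = (-3) + (-5) = -8.


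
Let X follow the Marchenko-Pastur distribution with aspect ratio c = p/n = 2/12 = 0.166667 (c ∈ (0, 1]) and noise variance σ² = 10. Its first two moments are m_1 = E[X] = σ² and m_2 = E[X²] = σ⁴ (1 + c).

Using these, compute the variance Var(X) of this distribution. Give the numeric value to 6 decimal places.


m_1 = E[X] = σ² = 10, so m_1² = 100.
m_2 = E[X²] = σ⁴ (1 + c) = 100 · (1 + 0.166667) = 100 · 1.166667 = 116.666667.
(Note m_2 − m_1² simplifies to c · σ⁴ = 0.166667 · 100.)

Var(X) = m_2 − m_1² = 116.666667 − 100 = 16.666667.


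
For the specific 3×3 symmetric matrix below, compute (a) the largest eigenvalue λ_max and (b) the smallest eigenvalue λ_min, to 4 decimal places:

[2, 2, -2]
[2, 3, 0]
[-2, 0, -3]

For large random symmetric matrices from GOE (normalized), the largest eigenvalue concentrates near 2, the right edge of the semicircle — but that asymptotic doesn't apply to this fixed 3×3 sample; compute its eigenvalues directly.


Since M is real symmetric, all three eigenvalues are real; they are the roots of det(λI − M) = λ³ − (tr M) λ² + s λ − det M, where s is the sum of the principal 2×2 minors.
tr M = 2 + 3 + (-3) = 2.
s = (2·3 − 2²) + (2·(-3) − (-2)²) + (3·(-3) − 0²) = 2 + (-10) + (-9) = -17.
det M (expand along row 1) = 2·(-9) − 2·(-6) + (-2)·6 = -18.
Characteristic polynomial: λ³ − 2λ² − 17λ + 18 = 0.
Substitute λ = y + (tr M)/3 = y + 0.666667 to remove the quadratic term: y³ + p·y + q = 0 with p = s − (tr M)²/3 = -18.333333 and q = −2(tr M)³/27 + (tr M)·s/3 − det M = 6.074074.
Three real roots ⇒ use the trigonometric (Viète) form: r = 2√(−p/3) = 4.944132, φ = arccos(3q/(p·r)) = arccos(-0.201034) = 1.773210 rad.
y_k = r·cos(φ/3 − 2πk/3) for k = 0, 1, 2 gives y = 4.105335, 0.333333, -4.438669.
λ_k = y_k + 0.666667 gives λ = 4.7720, 1.0000, -3.7720 (check: the sum is 2.0000 = tr M).

Hence λ_max = 4.7720 and λ_min = -3.7720.


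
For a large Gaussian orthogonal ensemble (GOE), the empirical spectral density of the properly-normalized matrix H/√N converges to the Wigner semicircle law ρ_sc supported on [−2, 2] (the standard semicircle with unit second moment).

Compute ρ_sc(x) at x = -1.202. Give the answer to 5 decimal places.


ρ_sc(x) = (1/(2π)) √(4 − x²). With x = -1.202:
  4 − x² = 4 − (-1.202)² = 4 − 1.444804 = 2.555196.
  √(4 − x²) = 1.598498.
  1/(2π) = 0.159155.
  ρ_sc(-1.202) = 0.159155 · 1.598498 = 0.254409.

Rounded to 5 decimal places: ρ_sc(-1.202) ≈ 0.25441.


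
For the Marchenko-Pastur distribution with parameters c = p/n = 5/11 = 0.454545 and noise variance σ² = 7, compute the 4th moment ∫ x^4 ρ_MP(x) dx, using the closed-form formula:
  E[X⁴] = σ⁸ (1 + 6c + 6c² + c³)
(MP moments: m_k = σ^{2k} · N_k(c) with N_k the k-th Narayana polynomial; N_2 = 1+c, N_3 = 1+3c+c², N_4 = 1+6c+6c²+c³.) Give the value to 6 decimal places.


E[X⁴] = σ⁸ (1 + 6c + 6c² + c³) (fourth MP moment). With σ² = 7 (so σ⁸ = 2401) and c = 5/11 = 0.454545: E[X⁴] = 2401 · (1 + 6·0.454545 + 6·(0.454545)² + (0.454545)³) = 2401 · 5.060856.

So E[X^4] = 12151.116454.


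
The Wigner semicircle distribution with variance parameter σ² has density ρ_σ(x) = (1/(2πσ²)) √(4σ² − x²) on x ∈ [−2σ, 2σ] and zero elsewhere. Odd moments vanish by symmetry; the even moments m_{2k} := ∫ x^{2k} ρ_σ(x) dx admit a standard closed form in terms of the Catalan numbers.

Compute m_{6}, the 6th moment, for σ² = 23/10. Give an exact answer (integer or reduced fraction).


By the scaled semicircle moment identity, m_{2k} = σ^{2k} · C_k with k = 3.
C_3 = (1/(k+1)) · C(2k, k) = (1/4) · C(6, 3) = (1/4) · 20 = 5.
σ^{2k} = (σ²)^k = (23/10)^3 = 12167/1000.

Therefore m_{6} = σ^{6} · C_3 = (12167/1000) · 5 = 12167/200.


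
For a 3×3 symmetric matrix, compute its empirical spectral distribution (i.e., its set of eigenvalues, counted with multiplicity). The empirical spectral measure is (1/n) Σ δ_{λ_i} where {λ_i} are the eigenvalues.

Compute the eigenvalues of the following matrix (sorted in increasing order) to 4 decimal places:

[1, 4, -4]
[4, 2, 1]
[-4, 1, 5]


Since M is real symmetric, all three eigenvalues are real; they are the roots of det(λI − M) = λ³ − (tr M) λ² + s λ − det M, where s is the sum of the principal 2×2 minors.
tr M = 1 + 2 + 5 = 8.
s = (1·2 − 4²) + (1·5 − (-4)²) + (2·5 − 1²) = -14 + (-11) + 9 = -16.
det M (expand along row 1) = 1·9 − 4·24 + (-4)·12 = -135.
Characteristic polynomial: λ³ − 8λ² − 16λ + 135 = 0.
Substitute λ = y + (tr M)/3 = y + 2.666667 to remove the quadratic term: y³ + p·y + q = 0 with p = s − (tr M)²/3 = -37.333333 and q = −2(tr M)³/27 + (tr M)·s/3 − det M = 54.407407.
Three real roots ⇒ use the trigonometric (Viète) form: r = 2√(−p/3) = 7.055337, φ = arccos(3q/(p·r)) = arccos(-0.619676) = 2.239126 rad.
y_k = r·cos(φ/3 − 2πk/3) for k = 0, 1, 2 gives y = 5.179709, 1.558796, -6.738504.
λ_k = y_k + 2.666667 gives λ = 7.8464, 4.2255, -4.0718 (check: the sum is 8.0000 = tr M).

Eigenvalues sorted in increasing order: [-4.0718, 4.2255, 7.8464].


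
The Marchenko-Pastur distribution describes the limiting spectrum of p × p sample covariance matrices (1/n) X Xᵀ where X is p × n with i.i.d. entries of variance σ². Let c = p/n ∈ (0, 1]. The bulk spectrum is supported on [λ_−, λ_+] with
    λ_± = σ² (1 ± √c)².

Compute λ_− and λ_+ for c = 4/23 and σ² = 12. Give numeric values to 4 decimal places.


c = 4/23 = 0.173913; √c = 0.417029.
λ_− = σ² (1 − √c)² = 12 · (1 − 0.417029)² = 12 · (0.582971)² = 4.078265.
λ_+ = σ² (1 + √c)² = 12 · (1 + 0.417029)² = 12 · (1.417029)² = 24.095648.

Rounded to 4 decimal places: λ_− ≈ 4.0783, λ_+ ≈ 24.0956.


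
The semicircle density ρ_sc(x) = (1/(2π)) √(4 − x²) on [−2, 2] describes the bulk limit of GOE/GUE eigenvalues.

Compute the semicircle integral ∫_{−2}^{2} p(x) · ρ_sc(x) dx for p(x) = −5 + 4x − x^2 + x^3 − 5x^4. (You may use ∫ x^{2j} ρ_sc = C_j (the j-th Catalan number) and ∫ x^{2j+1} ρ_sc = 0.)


Write p(x) = Σ a_i x^i, split into monomials and integrate each against ρ_sc separately.
Using ∫ x^{2j} ρ_sc = C_j = (1/(j+1)) C(2j, j) (Catalan numbers) and ∫ x^{2j+1} ρ_sc = 0 (odd monomials vanish by symmetry):
  i = 0 (even): a_0 · C_{0} = -5 · 1 = -5
  i = 1 (odd): ∫ x^1 ρ_sc = 0 (vanishes)
  i = 2 (even): a_2 · C_{1} = -1 · 1 = -1
  i = 3 (odd): ∫ x^3 ρ_sc = 0 (vanishes)
  i = 4 (even): a_4 · C_{2} = -5 · 2 = -10

Summing the contributions: ∫_{−2}^{2} p(x) ρ_sc(x) dx = (-5) + (-1) + (-10) = -16.


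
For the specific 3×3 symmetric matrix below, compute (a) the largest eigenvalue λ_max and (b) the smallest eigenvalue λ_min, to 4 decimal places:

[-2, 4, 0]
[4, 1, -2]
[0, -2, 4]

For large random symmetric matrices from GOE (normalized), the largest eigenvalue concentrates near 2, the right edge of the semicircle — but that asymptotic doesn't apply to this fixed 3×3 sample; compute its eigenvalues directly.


Since M is real symmetric, all three eigenvalues are real; they are the roots of det(λI − M) = λ³ − (tr M) λ² + s λ − det M, where s is the sum of the principal 2×2 minors.
tr M = -2 + 1 + 4 = 3.
s = ((-2)·1 − 4²) + ((-2)·4 − 0²) + (1·4 − (-2)²) = -18 + (-8) + 0 = -26.
det M (expand along row 1) = (-2)·0 − 4·16 + 0·(-8) = -64.
Characteristic polynomial: λ³ − 3λ² − 26λ + 64 = 0.
Substitute λ = y + (tr M)/3 = y + 1.000000 to remove the quadratic term: y³ + p·y + q = 0 with p = s − (tr M)²/3 = -29.000000 and q = −2(tr M)³/27 + (tr M)·s/3 − det M = 36.000000.
Three real roots ⇒ use the trigonometric (Viète) form: r = 2√(−p/3) = 6.218253, φ = arccos(3q/(p·r)) = arccos(-0.598904) = 2.212928 rad.
y_k = r·cos(φ/3 − 2πk/3) for k = 0, 1, 2 gives y = 4.601855, 1.320840, -5.922695.
λ_k = y_k + 1.000000 gives λ = 5.6019, 2.3208, -4.9227 (check: the sum is 3.0000 = tr M).

Hence λ_max = 5.6019 and λ_min = -4.9227.


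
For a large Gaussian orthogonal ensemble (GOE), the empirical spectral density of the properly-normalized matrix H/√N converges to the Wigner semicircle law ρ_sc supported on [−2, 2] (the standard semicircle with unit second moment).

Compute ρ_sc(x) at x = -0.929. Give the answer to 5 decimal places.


ρ_sc(x) = (1/(2π)) √(4 − x²). With x = -0.929:
  4 − x² = 4 − (-0.929)² = 4 − 0.863041 = 3.136959.
  √(4 − x²) = 1.771146.
  1/(2π) = 0.159155.
  ρ_sc(-0.929) = 0.159155 · 1.771146 = 0.281887.

Rounded to 5 decimal places: ρ_sc(-0.929) ≈ 0.28189.


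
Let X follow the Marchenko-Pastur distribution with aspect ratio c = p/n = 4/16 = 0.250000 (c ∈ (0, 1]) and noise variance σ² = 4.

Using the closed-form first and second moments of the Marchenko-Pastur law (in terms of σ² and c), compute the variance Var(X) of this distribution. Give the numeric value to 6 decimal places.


Recall the MP moments m_1 = E[X] = σ² and m_2 = E[X²] = σ⁴ (1 + c).
m_1 = E[X] = σ² = 4, so m_1² = 16.
m_2 = E[X²] = σ⁴ (1 + c) = 16 · (1 + 0.250000) = 16 · 1.250000 = 20.000000.
(Note m_2 − m_1² simplifies to c · σ⁴ = 0.250000 · 16.)

Var(X) = m_2 − m_1² = 20.000000 − 16 = 4.000000.
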